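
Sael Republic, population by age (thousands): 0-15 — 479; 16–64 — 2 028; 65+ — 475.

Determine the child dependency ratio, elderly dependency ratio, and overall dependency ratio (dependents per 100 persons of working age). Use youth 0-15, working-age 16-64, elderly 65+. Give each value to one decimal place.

Youth dependency ratio = 479 / 2 028 × 100 = 23.6
Old-age dependency ratio = 475 / 2 028 × 100 = 23.4
Total dependency ratio = (479 + 475) / 2 028 × 100 = 954 / 2 028 × 100 = 47.0

Youth dependency ratio: 23.6
Old-age dependency ratio: 23.4
Total dependency ratio: 47.0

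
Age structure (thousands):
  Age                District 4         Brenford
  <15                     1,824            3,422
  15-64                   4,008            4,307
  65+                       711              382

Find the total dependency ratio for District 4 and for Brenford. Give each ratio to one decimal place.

District 4: (1,824 + 711) / 4,008 × 100 = 2,535 / 4,008 × 100 = 63.2
Brenford: (3,422 + 382) / 4,307 × 100 = 3,804 / 4,307 × 100 = 88.3

District 4: 63.2
Brenford: 88.3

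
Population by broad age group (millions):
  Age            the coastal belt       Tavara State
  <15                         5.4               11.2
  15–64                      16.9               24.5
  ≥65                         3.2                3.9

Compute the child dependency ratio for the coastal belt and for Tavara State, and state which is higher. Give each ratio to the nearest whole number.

the coastal belt: 5.4 / 16.9 × 100 = 32
Tavara State: 11.2 / 24.5 × 100 = 46

the coastal belt: 32
Tavara State: 46
Higher: Tavara State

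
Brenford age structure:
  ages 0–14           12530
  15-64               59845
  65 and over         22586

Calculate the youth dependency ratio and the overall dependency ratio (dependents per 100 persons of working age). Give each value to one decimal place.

Youth dependency ratio = 12530 / 59845 × 100 = 20.9
Total dependency ratio = (12530 + 22586) / 59845 × 100 = 35116 / 59845 × 100 = 58.7

Youth dependency ratio: 20.9
Total dependency ratio: 58.7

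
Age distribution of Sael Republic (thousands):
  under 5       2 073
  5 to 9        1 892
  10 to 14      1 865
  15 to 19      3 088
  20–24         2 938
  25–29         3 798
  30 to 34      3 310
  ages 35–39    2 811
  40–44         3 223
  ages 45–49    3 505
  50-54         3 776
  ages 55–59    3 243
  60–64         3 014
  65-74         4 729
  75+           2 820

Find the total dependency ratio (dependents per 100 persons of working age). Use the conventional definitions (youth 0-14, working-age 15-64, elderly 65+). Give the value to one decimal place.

0–14: 2 073 + 1 892 + 1 865 = 5 830
15–64: 3 088 + 2 938 + 3 798 + 3 310 + 2 811 + 3 223 + 3 505 + 3 776 + 3 243 + 3 014 = 32 706
65+: 4 729 + 2 820 = 7 549
Total dependency ratio = (5 830 + 7 549) / 32 706 × 100 = 13 379 / 32 706 × 100 = 40.9

Total dependency ratio: 40.9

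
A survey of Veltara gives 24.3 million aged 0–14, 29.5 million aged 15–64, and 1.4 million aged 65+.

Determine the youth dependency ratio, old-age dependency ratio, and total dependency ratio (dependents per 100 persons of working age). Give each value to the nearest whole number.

Youth dependency ratio: 82
Old-age dependency ratio: 5
Total dependency ratio: 87

Youth dependency ratio = 24.3 / 29.5 × 100 = 82
Old-age dependency ratio = 1.4 / 29.5 × 100 = 5
Total dependency ratio = (24.3 + 1.4) / 29.5 × 100 = 25.7 / 29.5 × 100 = 87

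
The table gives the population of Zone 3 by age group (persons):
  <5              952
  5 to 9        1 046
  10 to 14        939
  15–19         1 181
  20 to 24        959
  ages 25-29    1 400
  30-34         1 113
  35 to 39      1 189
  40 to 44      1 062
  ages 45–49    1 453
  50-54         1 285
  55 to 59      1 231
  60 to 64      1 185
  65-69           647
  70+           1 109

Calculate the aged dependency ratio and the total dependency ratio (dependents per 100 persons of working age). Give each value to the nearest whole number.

Old-age dependency ratio: 15
Total dependency ratio: 39

0–14: 952 + 1 046 + 939 = 2 937
15–64: 1 181 + 959 + 1 400 + 1 113 + 1 189 + 1 062 + 1 453 + 1 285 + 1 231 + 1 185 = 12 058
65+: 647 + 1 109 = 1 756
Old-age dependency ratio = 1 756 / 12 058 × 100 = 15
Total dependency ratio = (2 937 + 1 756) / 12 058 × 100 = 4 693 / 12 058 × 100 = 39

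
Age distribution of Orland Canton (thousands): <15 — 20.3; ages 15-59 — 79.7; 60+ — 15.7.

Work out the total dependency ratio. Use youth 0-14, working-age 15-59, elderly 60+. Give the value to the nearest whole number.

Total dependency ratio = (20.3 + 15.7) / 79.7 × 100 = 36.0 / 79.7 × 100 = 45

Total dependency ratio: 45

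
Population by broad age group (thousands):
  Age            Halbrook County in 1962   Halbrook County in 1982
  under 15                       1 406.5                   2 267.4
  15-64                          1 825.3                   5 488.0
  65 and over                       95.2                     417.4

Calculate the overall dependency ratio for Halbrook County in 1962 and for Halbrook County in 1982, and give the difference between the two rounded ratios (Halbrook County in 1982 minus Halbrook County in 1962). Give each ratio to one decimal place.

Halbrook County in 1962: 82.3
Halbrook County in 1982: 48.9
Difference: -33.4

Halbrook County in 1962: (1 406.5 + 95.2) / 1 825.3 × 100 = 1 501.7 / 1 825.3 × 100 = 82.3
Halbrook County in 1982: (2 267.4 + 417.4) / 5 488.0 × 100 = 2 684.8 / 5 488.0 × 100 = 48.9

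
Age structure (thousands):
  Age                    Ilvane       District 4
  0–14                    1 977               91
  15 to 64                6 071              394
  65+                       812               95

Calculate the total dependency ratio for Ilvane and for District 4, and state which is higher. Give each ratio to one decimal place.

Ilvane: 45.9
District 4: 47.2
Higher: District 4

Ilvane: (1 977 + 812) / 6 071 × 100 = 2 789 / 6 071 × 100 = 45.9
District 4: (91 + 95) / 394 × 100 = 186 / 394 × 100 = 47.2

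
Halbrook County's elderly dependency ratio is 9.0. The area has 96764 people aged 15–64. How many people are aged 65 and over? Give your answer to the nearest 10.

Old-age dependency ratio = elderly / working-age × 100
9.0 = E / 96764 × 100
⇒ 8710

Aged 65 and over: 8710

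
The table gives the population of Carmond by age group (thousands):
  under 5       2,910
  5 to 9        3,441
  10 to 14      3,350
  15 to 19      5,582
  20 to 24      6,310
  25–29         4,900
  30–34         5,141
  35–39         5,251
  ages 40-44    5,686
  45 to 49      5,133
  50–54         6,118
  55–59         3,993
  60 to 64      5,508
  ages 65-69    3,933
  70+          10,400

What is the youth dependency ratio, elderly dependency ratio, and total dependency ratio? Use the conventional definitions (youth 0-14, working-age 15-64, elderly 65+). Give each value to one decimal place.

Youth dependency ratio: 18.1
Old-age dependency ratio: 26.7
Total dependency ratio: 44.8

0–14: 2,910 + 3,441 + 3,350 = 9,701
15–64: 5,582 + 6,310 + 4,900 + 5,141 + 5,251 + 5,686 + 5,133 + 6,118 + 3,993 + 5,508 = 53,622
65+: 3,933 + 10,400 = 14,333
Youth dependency ratio = 9,701 / 53,622 × 100 = 18.1
Old-age dependency ratio = 14,333 / 53,622 × 100 = 26.7
Total dependency ratio = (9,701 + 14,333) / 53,622 × 100 = 24,034 / 53,622 × 100 = 44.8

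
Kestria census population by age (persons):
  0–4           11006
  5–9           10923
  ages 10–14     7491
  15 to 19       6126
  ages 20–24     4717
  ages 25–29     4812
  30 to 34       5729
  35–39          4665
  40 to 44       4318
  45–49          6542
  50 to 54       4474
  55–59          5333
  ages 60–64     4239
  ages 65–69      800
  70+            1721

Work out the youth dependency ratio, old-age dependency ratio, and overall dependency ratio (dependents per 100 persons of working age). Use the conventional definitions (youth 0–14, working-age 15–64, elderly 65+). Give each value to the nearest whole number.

Youth dependency ratio: 58
Old-age dependency ratio: 5
Total dependency ratio: 63

0–14: 11006 + 10923 + 7491 = 29420
15–64: 6126 + 4717 + 4812 + 5729 + 4665 + 4318 + 6542 + 4474 + 5333 + 4239 = 50955
65+: 800 + 1721 = 2521
Youth dependency ratio = 29420 / 50955 × 100 = 58
Old-age dependency ratio = 2521 / 50955 × 100 = 5
Total dependency ratio = (29420 + 2521) / 50955 × 100 = 31941 / 50955 × 100 = 63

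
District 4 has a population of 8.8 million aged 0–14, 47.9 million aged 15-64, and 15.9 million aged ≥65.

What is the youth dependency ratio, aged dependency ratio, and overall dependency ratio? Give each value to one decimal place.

Youth dependency ratio: 18.4
Old-age dependency ratio: 33.2
Total dependency ratio: 51.6

Youth dependency ratio = 8.8 / 47.9 × 100 = 18.4
Old-age dependency ratio = 15.9 / 47.9 × 100 = 33.2
Total dependency ratio = (8.8 + 15.9) / 47.9 × 100 = 24.7 / 47.9 × 100 = 51.6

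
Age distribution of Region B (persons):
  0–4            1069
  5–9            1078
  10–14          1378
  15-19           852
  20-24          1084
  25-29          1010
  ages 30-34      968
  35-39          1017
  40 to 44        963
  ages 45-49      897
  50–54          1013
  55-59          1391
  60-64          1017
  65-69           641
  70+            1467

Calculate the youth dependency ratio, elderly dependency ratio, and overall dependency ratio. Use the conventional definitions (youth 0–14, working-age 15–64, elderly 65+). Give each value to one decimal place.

0–14: 1069 + 1078 + 1378 = 3525
15–64: 852 + 1084 + 1010 + 968 + 1017 + 963 + 897 + 1013 + 1391 + 1017 = 10212
65+: 641 + 1467 = 2108
Youth dependency ratio = 3525 / 10212 × 100 = 34.5
Old-age dependency ratio = 2108 / 10212 × 100 = 20.6
Total dependency ratio = (3525 + 2108) / 10212 × 100 = 5633 / 10212 × 100 = 55.2

Youth dependency ratio: 34.5
Old-age dependency ratio: 20.6
Total dependency ratio: 55.2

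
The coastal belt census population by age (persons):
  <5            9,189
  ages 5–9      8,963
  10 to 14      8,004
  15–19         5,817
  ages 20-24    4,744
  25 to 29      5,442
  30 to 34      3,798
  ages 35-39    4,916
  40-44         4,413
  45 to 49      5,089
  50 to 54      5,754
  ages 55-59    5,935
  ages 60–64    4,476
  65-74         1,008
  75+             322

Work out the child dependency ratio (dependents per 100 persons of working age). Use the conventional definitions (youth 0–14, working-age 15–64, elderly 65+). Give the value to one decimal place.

0–14: 9,189 + 8,963 + 8,004 = 26,156
15–64: 5,817 + 4,744 + 5,442 + 3,798 + 4,916 + 4,413 + 5,089 + 5,754 + 5,935 + 4,476 = 50,384
65+: 1,008 + 322 = 1,330
Youth dependency ratio = 26,156 / 50,384 × 100 = 51.9

Youth dependency ratio: 51.9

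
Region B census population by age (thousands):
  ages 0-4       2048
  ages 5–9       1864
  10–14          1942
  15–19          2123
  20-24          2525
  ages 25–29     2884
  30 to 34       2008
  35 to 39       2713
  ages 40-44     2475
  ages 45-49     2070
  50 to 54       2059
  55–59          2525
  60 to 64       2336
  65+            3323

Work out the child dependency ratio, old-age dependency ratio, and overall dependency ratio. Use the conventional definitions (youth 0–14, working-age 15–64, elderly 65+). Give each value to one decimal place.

0–14: 2048 + 1864 + 1942 = 5854
15–64: 2123 + 2525 + 2884 + 2008 + 2713 + 2475 + 2070 + 2059 + 2525 + 2336 = 23718
65+: 3323
Youth dependency ratio = 5854 / 23718 × 100 = 24.7
Old-age dependency ratio = 3323 / 23718 × 100 = 14.0
Total dependency ratio = (5854 + 3323) / 23718 × 100 = 9177 / 23718 × 100 = 38.7

Youth dependency ratio: 24.7
Old-age dependency ratio: 14.0
Total dependency ratio: 38.7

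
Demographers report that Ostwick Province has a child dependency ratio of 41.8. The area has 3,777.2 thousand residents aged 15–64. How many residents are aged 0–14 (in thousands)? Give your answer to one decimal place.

Aged 0–14: 1,578.9

Youth dependency ratio = youth / working-age × 100
41.8 = Y / 3,777.2 × 100
⇒ 1,578.9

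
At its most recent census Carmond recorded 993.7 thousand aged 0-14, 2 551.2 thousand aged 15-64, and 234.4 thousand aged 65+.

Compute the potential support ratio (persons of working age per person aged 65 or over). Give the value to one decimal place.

Potential support ratio = 2 551.2 / 234.4 = 10.9

Potential support ratio: 10.9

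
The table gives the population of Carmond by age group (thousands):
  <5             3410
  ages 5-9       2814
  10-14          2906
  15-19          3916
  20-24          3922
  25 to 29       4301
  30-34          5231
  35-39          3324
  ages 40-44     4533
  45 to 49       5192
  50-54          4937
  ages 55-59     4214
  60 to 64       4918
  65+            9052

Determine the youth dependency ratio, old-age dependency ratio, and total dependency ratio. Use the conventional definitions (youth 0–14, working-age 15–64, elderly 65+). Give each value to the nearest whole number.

0–14: 3410 + 2814 + 2906 = 9130
15–64: 3916 + 3922 + 4301 + 5231 + 3324 + 4533 + 5192 + 4937 + 4214 + 4918 = 44488
65+: 9052
Youth dependency ratio = 9130 / 44488 × 100 = 21
Old-age dependency ratio = 9052 / 44488 × 100 = 20
Total dependency ratio = (9130 + 9052) / 44488 × 100 = 18182 / 44488 × 100 = 41

Youth dependency ratio: 21
Old-age dependency ratio: 20
Total dependency ratio: 41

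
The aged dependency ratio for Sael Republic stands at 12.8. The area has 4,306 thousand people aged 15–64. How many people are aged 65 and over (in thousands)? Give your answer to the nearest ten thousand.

Old-age dependency ratio = elderly / working-age × 100
12.8 = E / 4,306 × 100
⇒ 550

Aged 65 and over: 550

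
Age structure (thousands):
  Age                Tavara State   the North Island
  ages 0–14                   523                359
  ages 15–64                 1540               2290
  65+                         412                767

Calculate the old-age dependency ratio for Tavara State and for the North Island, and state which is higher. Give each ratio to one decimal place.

Tavara State: 26.8
the North Island: 33.5
Higher: the North Island

Tavara State: 412 / 1540 × 100 = 26.8
the North Island: 767 / 2290 × 100 = 33.5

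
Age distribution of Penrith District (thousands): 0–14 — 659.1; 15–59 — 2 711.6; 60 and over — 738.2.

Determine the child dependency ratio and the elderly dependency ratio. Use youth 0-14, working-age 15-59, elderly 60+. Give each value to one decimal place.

Youth dependency ratio: 24.3
Old-age dependency ratio: 27.2

Youth dependency ratio = 659.1 / 2 711.6 × 100 = 24.3
Old-age dependency ratio = 738.2 / 2 711.6 × 100 = 27.2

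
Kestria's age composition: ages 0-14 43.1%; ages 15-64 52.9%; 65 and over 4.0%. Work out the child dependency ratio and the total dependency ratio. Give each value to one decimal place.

Youth dependency ratio: 81.5
Total dependency ratio: 89.0

Youth dependency ratio = 43.1 / 52.9 × 100 = 81.5
Total dependency ratio = (43.1 + 4.0) / 52.9 × 100 = 47.1 / 52.9 × 100 = 89.0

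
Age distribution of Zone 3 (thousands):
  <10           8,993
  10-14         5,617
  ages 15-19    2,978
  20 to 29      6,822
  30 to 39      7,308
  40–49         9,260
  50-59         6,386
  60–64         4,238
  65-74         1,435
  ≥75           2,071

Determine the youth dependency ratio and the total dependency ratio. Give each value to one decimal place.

0–14: 8,993 + 5,617 = 14,610
15–64: 2,978 + 6,822 + 7,308 + 9,260 + 6,386 + 4,238 = 36,992
65+: 1,435 + 2,071 = 3,506
Youth dependency ratio = 14,610 / 36,992 × 100 = 39.5
Total dependency ratio = (14,610 + 3,506) / 36,992 × 100 = 18,116 / 36,992 × 100 = 49.0

Youth dependency ratio: 39.5
Total dependency ratio: 49.0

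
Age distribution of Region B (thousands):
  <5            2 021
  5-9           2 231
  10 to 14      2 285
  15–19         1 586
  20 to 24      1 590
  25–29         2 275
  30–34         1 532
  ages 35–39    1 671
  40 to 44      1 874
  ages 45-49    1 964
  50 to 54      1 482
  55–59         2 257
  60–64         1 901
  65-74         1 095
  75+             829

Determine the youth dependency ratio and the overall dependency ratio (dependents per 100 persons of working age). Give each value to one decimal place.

0–14: 2 021 + 2 231 + 2 285 = 6 537
15–64: 1 586 + 1 590 + 2 275 + 1 532 + 1 671 + 1 874 + 1 964 + 1 482 + 2 257 + 1 901 = 18 132
65+: 1 095 + 829 = 1 924
Youth dependency ratio = 6 537 / 18 132 × 100 = 36.1
Total dependency ratio = (6 537 + 1 924) / 18 132 × 100 = 8 461 / 18 132 × 100 = 46.7

Youth dependency ratio: 36.1
Total dependency ratio: 46.7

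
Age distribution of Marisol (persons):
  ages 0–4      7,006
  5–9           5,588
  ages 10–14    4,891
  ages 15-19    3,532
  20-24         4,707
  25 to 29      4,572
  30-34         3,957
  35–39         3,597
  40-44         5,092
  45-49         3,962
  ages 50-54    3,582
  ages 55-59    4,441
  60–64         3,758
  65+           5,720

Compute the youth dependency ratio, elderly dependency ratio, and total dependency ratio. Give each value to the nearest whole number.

0–14: 7,006 + 5,588 + 4,891 = 17,485
15–64: 3,532 + 4,707 + 4,572 + 3,957 + 3,597 + 5,092 + 3,962 + 3,582 + 4,441 + 3,758 = 41,200
65+: 5,720
Youth dependency ratio = 17,485 / 41,200 × 100 = 42
Old-age dependency ratio = 5,720 / 41,200 × 100 = 14
Total dependency ratio = (17,485 + 5,720) / 41,200 × 100 = 23,205 / 41,200 × 100 = 56

Youth dependency ratio: 42
Old-age dependency ratio: 14
Total dependency ratio: 56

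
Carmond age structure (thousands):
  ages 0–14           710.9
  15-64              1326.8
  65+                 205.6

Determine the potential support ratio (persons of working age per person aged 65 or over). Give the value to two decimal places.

Potential support ratio = 1326.8 / 205.6 = 6.45

Potential support ratio: 6.45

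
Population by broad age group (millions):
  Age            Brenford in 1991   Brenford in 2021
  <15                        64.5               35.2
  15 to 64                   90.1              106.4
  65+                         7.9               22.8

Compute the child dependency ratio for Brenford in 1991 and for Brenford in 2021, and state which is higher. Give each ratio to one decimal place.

Brenford in 1991: 71.6
Brenford in 2021: 33.1
Higher: Brenford in 1991

Brenford in 1991: 64.5 / 90.1 × 100 = 71.6
Brenford in 2021: 35.2 / 106.4 × 100 = 33.1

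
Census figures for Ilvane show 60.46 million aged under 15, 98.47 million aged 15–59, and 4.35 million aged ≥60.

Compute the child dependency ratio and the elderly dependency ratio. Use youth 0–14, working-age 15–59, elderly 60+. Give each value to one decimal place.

Youth dependency ratio = 60.46 / 98.47 × 100 = 61.4
Old-age dependency ratio = 4.35 / 98.47 × 100 = 4.4

Youth dependency ratio: 61.4
Old-age dependency ratio: 4.4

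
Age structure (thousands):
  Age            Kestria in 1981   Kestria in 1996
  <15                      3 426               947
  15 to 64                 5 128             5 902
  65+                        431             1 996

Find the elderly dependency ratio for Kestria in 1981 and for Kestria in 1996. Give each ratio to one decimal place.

Kestria in 1981: 8.4
Kestria in 1996: 33.8

Kestria in 1981: 431 / 5 128 × 100 = 8.4
Kestria in 1996: 1 996 / 5 902 × 100 = 33.8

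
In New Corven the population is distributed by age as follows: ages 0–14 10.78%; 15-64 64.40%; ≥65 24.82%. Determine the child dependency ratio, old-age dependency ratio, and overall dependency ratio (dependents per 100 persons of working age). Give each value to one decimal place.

Youth dependency ratio: 16.7
Old-age dependency ratio: 38.5
Total dependency ratio: 55.3

Youth dependency ratio = 10.78 / 64.40 × 100 = 16.7
Old-age dependency ratio = 24.82 / 64.40 × 100 = 38.5
Total dependency ratio = (10.78 + 24.82) / 64.40 × 100 = 35.60 / 64.40 × 100 = 55.3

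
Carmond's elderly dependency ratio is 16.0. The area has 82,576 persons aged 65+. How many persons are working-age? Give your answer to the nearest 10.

Old-age dependency ratio = elderly / working-age × 100
16.0 = 82,576 / W × 100
⇒ 516,100

Working-age: 516,100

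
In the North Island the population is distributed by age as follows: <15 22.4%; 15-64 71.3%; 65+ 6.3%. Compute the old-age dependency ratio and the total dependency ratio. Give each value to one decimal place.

Old-age dependency ratio: 8.8
Total dependency ratio: 40.3

Old-age dependency ratio = 6.3 / 71.3 × 100 = 8.8
Total dependency ratio = (22.4 + 6.3) / 71.3 × 100 = 28.7 / 71.3 × 100 = 40.3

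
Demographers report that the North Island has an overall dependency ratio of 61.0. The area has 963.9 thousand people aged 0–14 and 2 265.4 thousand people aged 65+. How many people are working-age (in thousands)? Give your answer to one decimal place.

Working-age: 5 293.9

Total dependency ratio = (youth + elderly) / working-age × 100
61.0 = (963.9 + 2 265.4) / W × 100
⇒ 5 293.9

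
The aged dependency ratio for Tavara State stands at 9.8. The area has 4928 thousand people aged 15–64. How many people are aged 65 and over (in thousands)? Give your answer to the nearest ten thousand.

Old-age dependency ratio = elderly / working-age × 100
9.8 = E / 4928 × 100
⇒ 480

Aged 65 and over: 480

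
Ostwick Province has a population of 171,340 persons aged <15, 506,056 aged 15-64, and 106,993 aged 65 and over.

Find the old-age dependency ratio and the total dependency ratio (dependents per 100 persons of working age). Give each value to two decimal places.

Old-age dependency ratio = 106,993 / 506,056 × 100 = 21.14
Total dependency ratio = (171,340 + 106,993) / 506,056 × 100 = 278,333 / 506,056 × 100 = 55.00

Old-age dependency ratio: 21.14
Total dependency ratio: 55.00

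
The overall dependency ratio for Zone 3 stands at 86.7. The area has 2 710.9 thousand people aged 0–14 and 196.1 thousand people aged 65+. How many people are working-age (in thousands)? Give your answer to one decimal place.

Total dependency ratio = (youth + elderly) / working-age × 100
86.7 = (2 710.9 + 196.1) / W × 100
⇒ 3 352.9

Working-age: 3 352.9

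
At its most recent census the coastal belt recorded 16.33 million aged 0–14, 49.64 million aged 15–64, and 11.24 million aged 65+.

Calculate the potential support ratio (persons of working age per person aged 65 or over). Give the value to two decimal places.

Potential support ratio: 4.42

Potential support ratio = 49.64 / 11.24 = 4.42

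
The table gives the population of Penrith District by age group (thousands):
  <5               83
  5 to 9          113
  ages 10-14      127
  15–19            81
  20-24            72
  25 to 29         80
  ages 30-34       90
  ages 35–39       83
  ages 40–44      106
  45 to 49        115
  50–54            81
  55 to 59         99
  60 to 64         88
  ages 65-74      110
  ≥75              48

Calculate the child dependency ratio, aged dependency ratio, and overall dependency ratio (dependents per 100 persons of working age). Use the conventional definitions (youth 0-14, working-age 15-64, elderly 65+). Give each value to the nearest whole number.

Youth dependency ratio: 36
Old-age dependency ratio: 18
Total dependency ratio: 54

0–14: 83 + 113 + 127 = 323
15–64: 81 + 72 + 80 + 90 + 83 + 106 + 115 + 81 + 99 + 88 = 895
65+: 110 + 48 = 158
Youth dependency ratio = 323 / 895 × 100 = 36
Old-age dependency ratio = 158 / 895 × 100 = 18
Total dependency ratio = (323 + 158) / 895 × 100 = 481 / 895 × 100 = 54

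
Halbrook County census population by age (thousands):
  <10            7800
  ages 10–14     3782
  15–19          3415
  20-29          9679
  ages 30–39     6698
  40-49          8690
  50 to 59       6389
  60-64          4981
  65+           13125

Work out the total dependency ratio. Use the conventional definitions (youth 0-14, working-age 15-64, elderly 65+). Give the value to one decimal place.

0–14: 7800 + 3782 = 11582
15–64: 3415 + 9679 + 6698 + 8690 + 6389 + 4981 = 39852
65+: 13125
Total dependency ratio = (11582 + 13125) / 39852 × 100 = 24707 / 39852 × 100 = 62.0

Total dependency ratio: 62.0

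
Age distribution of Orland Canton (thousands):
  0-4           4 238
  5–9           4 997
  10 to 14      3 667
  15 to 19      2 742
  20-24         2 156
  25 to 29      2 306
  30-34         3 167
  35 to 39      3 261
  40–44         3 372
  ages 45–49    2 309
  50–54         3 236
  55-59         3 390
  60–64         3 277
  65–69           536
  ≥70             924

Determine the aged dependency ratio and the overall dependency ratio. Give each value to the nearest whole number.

0–14: 4 238 + 4 997 + 3 667 = 12 902
15–64: 2 742 + 2 156 + 2 306 + 3 167 + 3 261 + 3 372 + 2 309 + 3 236 + 3 390 + 3 277 = 29 216
65+: 536 + 924 = 1 460
Old-age dependency ratio = 1 460 / 29 216 × 100 = 5
Total dependency ratio = (12 902 + 1 460) / 29 216 × 100 = 14 362 / 29 216 × 100 = 49

Old-age dependency ratio: 5
Total dependency ratio: 49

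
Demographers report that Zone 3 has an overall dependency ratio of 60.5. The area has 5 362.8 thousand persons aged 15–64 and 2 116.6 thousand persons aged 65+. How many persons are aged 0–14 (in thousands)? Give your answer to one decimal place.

Total dependency ratio = (youth + elderly) / working-age × 100
60.5 = (Y + 2 116.6) / 5 362.8 × 100
⇒ 1 127.9

Aged 0–14: 1 127.9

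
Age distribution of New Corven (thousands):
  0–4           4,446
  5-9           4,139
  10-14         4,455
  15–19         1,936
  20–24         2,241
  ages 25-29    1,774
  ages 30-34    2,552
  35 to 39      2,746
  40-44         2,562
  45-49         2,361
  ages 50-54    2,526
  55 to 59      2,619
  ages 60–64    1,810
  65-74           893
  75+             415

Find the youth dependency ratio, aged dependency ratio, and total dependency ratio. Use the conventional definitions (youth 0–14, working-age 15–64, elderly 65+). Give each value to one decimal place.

0–14: 4,446 + 4,139 + 4,455 = 13,040
15–64: 1,936 + 2,241 + 1,774 + 2,552 + 2,746 + 2,562 + 2,361 + 2,526 + 2,619 + 1,810 = 23,127
65+: 893 + 415 = 1,308
Youth dependency ratio = 13,040 / 23,127 × 100 = 56.4
Old-age dependency ratio = 1,308 / 23,127 × 100 = 5.7
Total dependency ratio = (13,040 + 1,308) / 23,127 × 100 = 14,348 / 23,127 × 100 = 62.0

Youth dependency ratio: 56.4
Old-age dependency ratio: 5.7
Total dependency ratio: 62.0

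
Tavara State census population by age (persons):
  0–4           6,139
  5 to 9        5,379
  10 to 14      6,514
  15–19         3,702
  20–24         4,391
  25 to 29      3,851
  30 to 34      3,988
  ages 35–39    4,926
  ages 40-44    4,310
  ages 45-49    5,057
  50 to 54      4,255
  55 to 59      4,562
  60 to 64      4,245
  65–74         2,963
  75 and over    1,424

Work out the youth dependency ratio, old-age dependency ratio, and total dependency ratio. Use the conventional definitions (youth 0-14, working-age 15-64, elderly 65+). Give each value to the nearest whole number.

Youth dependency ratio: 42
Old-age dependency ratio: 10
Total dependency ratio: 52

0–14: 6,139 + 5,379 + 6,514 = 18,032
15–64: 3,702 + 4,391 + 3,851 + 3,988 + 4,926 + 4,310 + 5,057 + 4,255 + 4,562 + 4,245 = 43,287
65+: 2,963 + 1,424 = 4,387
Youth dependency ratio = 18,032 / 43,287 × 100 = 42
Old-age dependency ratio = 4,387 / 43,287 × 100 = 10
Total dependency ratio = (18,032 + 4,387) / 43,287 × 100 = 22,419 / 43,287 × 100 = 52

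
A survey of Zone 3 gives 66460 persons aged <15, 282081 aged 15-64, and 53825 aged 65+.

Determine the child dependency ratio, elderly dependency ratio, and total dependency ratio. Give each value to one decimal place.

Youth dependency ratio = 66460 / 282081 × 100 = 23.6
Old-age dependency ratio = 53825 / 282081 × 100 = 19.1
Total dependency ratio = (66460 + 53825) / 282081 × 100 = 120285 / 282081 × 100 = 42.6

Youth dependency ratio: 23.6
Old-age dependency ratio: 19.1
Total dependency ratio: 42.6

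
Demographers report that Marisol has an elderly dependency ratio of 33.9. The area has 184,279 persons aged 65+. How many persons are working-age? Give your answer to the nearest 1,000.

Working-age: 544,000

Old-age dependency ratio = elderly / working-age × 100
33.9 = 184,279 / W × 100
⇒ 544,000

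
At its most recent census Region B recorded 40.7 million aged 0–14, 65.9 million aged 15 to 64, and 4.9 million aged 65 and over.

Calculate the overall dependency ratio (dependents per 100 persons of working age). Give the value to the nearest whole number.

Total dependency ratio: 69

Total dependency ratio = (40.7 + 4.9) / 65.9 × 100 = 45.6 / 65.9 × 100 = 69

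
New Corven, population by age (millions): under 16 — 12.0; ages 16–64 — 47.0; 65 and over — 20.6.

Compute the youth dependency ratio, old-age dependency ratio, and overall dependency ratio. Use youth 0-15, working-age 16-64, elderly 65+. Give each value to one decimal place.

Youth dependency ratio = 12.0 / 47.0 × 100 = 25.5
Old-age dependency ratio = 20.6 / 47.0 × 100 = 43.8
Total dependency ratio = (12.0 + 20.6) / 47.0 × 100 = 32.6 / 47.0 × 100 = 69.4

Youth dependency ratio: 25.5
Old-age dependency ratio: 43.8
Total dependency ratio: 69.4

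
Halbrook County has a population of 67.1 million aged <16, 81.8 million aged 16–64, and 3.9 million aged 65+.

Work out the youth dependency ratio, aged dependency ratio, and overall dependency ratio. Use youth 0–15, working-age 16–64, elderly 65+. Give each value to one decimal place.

Youth dependency ratio: 82.0
Old-age dependency ratio: 4.8
Total dependency ratio: 86.8

Youth dependency ratio = 67.1 / 81.8 × 100 = 82.0
Old-age dependency ratio = 3.9 / 81.8 × 100 = 4.8
Total dependency ratio = (67.1 + 3.9) / 81.8 × 100 = 71.0 / 81.8 × 100 = 86.8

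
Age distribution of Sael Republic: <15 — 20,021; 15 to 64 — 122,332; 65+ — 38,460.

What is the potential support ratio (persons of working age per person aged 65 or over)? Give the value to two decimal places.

Potential support ratio = 122,332 / 38,460 = 3.18

Potential support ratio: 3.18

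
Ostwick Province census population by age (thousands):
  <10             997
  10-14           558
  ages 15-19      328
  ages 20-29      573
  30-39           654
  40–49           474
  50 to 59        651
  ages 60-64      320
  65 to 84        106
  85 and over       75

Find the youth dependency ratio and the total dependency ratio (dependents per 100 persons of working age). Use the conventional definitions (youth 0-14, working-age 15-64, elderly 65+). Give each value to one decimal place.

Youth dependency ratio: 51.8
Total dependency ratio: 57.9

0–14: 997 + 558 = 1 555
15–64: 328 + 573 + 654 + 474 + 651 + 320 = 3 000
65+: 106 + 75 = 181
Youth dependency ratio = 1 555 / 3 000 × 100 = 51.8
Total dependency ratio = (1 555 + 181) / 3 000 × 100 = 1 736 / 3 000 × 100 = 57.9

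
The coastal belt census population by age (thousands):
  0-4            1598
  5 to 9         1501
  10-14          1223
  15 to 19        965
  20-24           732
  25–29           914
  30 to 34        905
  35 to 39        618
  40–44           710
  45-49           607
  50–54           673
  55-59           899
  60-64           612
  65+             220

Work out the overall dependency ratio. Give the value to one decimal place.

0–14: 1598 + 1501 + 1223 = 4322
15–64: 965 + 732 + 914 + 905 + 618 + 710 + 607 + 673 + 899 + 612 = 7635
65+: 220
Total dependency ratio = (4322 + 220) / 7635 × 100 = 4542 / 7635 × 100 = 59.5

Total dependency ratio: 59.5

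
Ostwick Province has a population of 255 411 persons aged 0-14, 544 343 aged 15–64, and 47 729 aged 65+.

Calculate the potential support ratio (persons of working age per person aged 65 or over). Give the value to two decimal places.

Potential support ratio = 544 343 / 47 729 = 11.40

Potential support ratio: 11.40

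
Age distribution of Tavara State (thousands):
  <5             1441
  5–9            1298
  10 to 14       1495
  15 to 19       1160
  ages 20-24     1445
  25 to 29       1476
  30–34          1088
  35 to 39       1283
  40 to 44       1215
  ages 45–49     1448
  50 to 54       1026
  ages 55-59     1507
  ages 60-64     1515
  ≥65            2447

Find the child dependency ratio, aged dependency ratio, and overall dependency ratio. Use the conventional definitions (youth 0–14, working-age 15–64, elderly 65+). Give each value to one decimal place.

Youth dependency ratio: 32.2
Old-age dependency ratio: 18.6
Total dependency ratio: 50.8

0–14: 1441 + 1298 + 1495 = 4234
15–64: 1160 + 1445 + 1476 + 1088 + 1283 + 1215 + 1448 + 1026 + 1507 + 1515 = 13163
65+: 2447
Youth dependency ratio = 4234 / 13163 × 100 = 32.2
Old-age dependency ratio = 2447 / 13163 × 100 = 18.6
Total dependency ratio = (4234 + 2447) / 13163 × 100 = 6681 / 13163 × 100 = 50.8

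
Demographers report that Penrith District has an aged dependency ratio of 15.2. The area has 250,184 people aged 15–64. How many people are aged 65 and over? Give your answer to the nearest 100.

Old-age dependency ratio = elderly / working-age × 100
15.2 = E / 250,184 × 100
⇒ 38,000

Aged 65 and over: 38,000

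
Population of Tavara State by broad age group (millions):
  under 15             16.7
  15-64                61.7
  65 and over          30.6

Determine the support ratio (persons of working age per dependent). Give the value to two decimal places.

Support ratio = 61.7 / (16.7 + 30.6) = 61.7 / 47.3 = 1.30

Support ratio: 1.30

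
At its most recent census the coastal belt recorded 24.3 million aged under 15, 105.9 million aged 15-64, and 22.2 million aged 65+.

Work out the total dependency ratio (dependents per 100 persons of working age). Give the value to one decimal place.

Total dependency ratio: 43.9

Total dependency ratio = (24.3 + 22.2) / 105.9 × 100 = 46.5 / 105.9 × 100 = 43.9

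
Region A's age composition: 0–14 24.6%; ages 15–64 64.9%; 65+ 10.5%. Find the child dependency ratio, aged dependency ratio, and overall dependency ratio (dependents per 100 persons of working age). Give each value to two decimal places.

Youth dependency ratio = 24.6 / 64.9 × 100 = 37.90
Old-age dependency ratio = 10.5 / 64.9 × 100 = 16.18
Total dependency ratio = (24.6 + 10.5) / 64.9 × 100 = 35.1 / 64.9 × 100 = 54.08

Youth dependency ratio: 37.90
Old-age dependency ratio: 16.18
Total dependency ratio: 54.08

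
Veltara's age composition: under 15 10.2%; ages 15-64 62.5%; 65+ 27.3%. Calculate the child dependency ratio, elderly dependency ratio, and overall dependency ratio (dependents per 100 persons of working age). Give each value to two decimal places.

Youth dependency ratio: 16.32
Old-age dependency ratio: 43.68
Total dependency ratio: 60.00

Youth dependency ratio = 10.2 / 62.5 × 100 = 16.32
Old-age dependency ratio = 27.3 / 62.5 × 100 = 43.68
Total dependency ratio = (10.2 + 27.3) / 62.5 × 100 = 37.5 / 62.5 × 100 = 60.00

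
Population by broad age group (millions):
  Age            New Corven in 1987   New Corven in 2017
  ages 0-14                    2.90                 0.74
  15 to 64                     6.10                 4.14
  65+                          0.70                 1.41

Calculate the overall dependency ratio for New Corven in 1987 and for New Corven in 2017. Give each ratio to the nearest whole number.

New Corven in 1987: (2.90 + 0.70) / 6.10 × 100 = 3.60 / 6.10 × 100 = 59
New Corven in 2017: (0.74 + 1.41) / 4.14 × 100 = 2.15 / 4.14 × 100 = 52

New Corven in 1987: 59
New Corven in 2017: 52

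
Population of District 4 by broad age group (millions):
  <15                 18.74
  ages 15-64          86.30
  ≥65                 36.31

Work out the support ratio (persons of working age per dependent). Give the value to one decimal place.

Support ratio: 1.6

Support ratio = 86.30 / (18.74 + 36.31) = 86.30 / 55.05 = 1.6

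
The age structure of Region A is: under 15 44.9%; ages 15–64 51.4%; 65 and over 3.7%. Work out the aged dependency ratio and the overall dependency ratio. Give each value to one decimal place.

Old-age dependency ratio: 7.2
Total dependency ratio: 94.6

Old-age dependency ratio = 3.7 / 51.4 × 100 = 7.2
Total dependency ratio = (44.9 + 3.7) / 51.4 × 100 = 48.6 / 51.4 × 100 = 94.6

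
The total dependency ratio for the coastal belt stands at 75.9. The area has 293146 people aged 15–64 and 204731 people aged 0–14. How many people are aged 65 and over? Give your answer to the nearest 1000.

Aged 65 and over: 18000

Total dependency ratio = (youth + elderly) / working-age × 100
75.9 = (204731 + E) / 293146 × 100
⇒ 18000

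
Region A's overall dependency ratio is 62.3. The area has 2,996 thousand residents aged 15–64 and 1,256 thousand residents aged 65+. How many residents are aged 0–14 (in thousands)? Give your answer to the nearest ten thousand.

Aged 0–14: 610

Total dependency ratio = (youth + elderly) / working-age × 100
62.3 = (Y + 1,256) / 2,996 × 100
⇒ 610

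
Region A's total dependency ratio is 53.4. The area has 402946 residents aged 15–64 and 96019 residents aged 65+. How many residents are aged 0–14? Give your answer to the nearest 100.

Aged 0–14: 119200

Total dependency ratio = (youth + elderly) / working-age × 100
53.4 = (Y + 96019) / 402946 × 100
⇒ 119200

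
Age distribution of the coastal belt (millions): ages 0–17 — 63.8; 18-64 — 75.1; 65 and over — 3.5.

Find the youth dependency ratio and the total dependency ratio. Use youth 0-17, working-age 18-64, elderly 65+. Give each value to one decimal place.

Youth dependency ratio = 63.8 / 75.1 × 100 = 85.0
Total dependency ratio = (63.8 + 3.5) / 75.1 × 100 = 67.3 / 75.1 × 100 = 89.6

Youth dependency ratio: 85.0
Total dependency ratio: 89.6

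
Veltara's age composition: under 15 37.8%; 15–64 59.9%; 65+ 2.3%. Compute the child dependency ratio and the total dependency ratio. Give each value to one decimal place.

Youth dependency ratio: 63.1
Total dependency ratio: 66.9

Youth dependency ratio = 37.8 / 59.9 × 100 = 63.1
Total dependency ratio = (37.8 + 2.3) / 59.9 × 100 = 40.1 / 59.9 × 100 = 66.9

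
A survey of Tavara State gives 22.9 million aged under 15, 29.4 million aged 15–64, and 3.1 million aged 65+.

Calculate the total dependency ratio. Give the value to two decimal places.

Total dependency ratio = (22.9 + 3.1) / 29.4 × 100 = 26.0 / 29.4 × 100 = 88.44

Total dependency ratio: 88.44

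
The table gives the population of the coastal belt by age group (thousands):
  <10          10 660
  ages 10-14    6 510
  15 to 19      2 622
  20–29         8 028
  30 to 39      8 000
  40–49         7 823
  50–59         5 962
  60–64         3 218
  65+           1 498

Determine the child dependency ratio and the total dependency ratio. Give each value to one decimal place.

Youth dependency ratio: 48.2
Total dependency ratio: 52.4

0–14: 10 660 + 6 510 = 17 170
15–64: 2 622 + 8 028 + 8 000 + 7 823 + 5 962 + 3 218 = 35 653
65+: 1 498
Youth dependency ratio = 17 170 / 35 653 × 100 = 48.2
Total dependency ratio = (17 170 + 1 498) / 35 653 × 100 = 18 668 / 35 653 × 100 = 52.4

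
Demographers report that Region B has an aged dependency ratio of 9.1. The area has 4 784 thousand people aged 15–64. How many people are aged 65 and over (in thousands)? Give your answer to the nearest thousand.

Aged 65 and over: 435

Old-age dependency ratio = elderly / working-age × 100
9.1 = E / 4 784 × 100
⇒ 435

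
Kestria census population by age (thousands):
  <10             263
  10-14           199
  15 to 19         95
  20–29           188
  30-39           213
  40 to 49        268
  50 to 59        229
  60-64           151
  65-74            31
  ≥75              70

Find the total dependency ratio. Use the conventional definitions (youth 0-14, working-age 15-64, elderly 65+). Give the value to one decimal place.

Total dependency ratio: 49.2

0–14: 263 + 199 = 462
15–64: 95 + 188 + 213 + 268 + 229 + 151 = 1 144
65+: 31 + 70 = 101
Total dependency ratio = (462 + 101) / 1 144 × 100 = 563 / 1 144 × 100 = 49.2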